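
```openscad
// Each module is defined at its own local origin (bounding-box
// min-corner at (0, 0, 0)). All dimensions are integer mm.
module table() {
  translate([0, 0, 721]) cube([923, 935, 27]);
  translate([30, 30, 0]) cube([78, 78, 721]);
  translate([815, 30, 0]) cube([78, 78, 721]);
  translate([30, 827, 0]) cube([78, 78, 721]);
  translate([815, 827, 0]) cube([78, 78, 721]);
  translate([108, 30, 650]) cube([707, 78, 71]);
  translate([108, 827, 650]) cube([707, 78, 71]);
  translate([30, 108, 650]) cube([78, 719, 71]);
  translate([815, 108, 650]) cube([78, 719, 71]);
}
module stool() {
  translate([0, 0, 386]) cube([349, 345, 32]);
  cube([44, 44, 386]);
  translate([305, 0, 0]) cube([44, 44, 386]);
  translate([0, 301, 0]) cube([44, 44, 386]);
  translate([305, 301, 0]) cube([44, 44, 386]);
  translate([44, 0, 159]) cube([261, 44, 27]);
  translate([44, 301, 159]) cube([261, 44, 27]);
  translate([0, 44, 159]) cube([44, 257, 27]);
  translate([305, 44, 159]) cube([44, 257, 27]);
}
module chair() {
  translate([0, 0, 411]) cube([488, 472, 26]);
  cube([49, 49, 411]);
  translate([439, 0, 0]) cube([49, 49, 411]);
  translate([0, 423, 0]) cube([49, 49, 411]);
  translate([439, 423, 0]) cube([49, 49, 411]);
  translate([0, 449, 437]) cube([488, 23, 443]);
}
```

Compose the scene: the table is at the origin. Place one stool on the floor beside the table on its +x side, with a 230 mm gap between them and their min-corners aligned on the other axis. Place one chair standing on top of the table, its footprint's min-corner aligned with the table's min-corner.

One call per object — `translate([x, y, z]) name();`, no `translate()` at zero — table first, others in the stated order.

table();
translate([1153, 0, 0]) stool();
translate([0, 0, 748]) chair();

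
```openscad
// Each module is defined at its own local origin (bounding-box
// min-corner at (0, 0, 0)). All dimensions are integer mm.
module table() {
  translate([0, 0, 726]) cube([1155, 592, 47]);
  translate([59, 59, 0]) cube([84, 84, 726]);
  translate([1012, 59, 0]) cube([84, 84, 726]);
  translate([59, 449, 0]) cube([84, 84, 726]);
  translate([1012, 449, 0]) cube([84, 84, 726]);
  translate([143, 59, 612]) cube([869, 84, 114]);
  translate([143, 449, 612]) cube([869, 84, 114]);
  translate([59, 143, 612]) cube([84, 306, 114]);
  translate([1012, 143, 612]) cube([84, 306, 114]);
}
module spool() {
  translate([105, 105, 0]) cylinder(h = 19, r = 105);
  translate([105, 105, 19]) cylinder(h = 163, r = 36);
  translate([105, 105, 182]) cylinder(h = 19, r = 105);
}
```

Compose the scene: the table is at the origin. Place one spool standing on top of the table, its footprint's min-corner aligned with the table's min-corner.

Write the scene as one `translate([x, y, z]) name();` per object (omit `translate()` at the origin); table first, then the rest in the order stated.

table();
translate([0, 0, 773]) spool();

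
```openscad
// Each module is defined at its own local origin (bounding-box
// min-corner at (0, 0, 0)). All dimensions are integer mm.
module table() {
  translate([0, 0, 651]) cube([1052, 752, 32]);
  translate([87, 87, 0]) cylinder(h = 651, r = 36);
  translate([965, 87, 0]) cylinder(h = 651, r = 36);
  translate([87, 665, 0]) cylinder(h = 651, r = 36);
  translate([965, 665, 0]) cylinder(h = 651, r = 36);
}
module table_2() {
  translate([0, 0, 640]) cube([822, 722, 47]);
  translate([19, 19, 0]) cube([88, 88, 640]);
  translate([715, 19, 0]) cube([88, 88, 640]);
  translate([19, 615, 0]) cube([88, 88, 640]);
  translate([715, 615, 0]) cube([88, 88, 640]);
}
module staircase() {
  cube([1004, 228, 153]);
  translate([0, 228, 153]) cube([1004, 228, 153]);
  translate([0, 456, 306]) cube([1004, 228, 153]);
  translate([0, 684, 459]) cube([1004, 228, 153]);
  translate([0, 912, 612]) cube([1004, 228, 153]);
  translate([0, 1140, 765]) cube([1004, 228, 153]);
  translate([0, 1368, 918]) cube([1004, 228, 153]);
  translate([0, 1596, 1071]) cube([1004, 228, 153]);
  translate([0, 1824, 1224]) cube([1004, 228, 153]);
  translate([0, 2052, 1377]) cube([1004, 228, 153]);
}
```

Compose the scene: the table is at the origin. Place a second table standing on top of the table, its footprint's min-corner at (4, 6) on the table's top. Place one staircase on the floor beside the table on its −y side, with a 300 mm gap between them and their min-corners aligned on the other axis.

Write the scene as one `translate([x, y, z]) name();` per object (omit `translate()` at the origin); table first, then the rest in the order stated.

table();
translate([4, 6, 683]) table_2();
translate([0, -2580, 0]) staircase();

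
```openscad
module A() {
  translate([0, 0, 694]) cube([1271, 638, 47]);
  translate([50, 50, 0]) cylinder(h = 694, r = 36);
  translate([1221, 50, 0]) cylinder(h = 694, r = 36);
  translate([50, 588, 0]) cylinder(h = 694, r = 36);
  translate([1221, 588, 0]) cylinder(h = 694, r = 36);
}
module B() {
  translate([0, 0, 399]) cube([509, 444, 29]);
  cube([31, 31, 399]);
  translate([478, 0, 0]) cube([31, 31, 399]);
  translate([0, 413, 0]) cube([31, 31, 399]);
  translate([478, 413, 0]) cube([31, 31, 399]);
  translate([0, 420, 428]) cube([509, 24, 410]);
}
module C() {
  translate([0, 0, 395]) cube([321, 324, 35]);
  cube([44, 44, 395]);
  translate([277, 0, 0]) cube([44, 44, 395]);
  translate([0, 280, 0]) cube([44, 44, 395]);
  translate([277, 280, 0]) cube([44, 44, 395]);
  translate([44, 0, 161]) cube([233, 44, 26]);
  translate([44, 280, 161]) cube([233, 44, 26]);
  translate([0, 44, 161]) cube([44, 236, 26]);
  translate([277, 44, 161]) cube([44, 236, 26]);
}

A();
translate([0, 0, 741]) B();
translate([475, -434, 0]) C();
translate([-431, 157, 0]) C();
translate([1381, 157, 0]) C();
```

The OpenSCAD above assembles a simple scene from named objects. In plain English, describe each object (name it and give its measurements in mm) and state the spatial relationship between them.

A is a table with a 1271×638 mm rectangular top, 47 mm thick, top surface at z = 741 mm, supported by four round legs of 72 mm diameter, each leg's bounding box inset 14 mm from the nearest pair of top edges, running from the floor.

B is a chair. The seat is a 509×444×29 mm slab with its top at z = 428 mm, on four 31×31 mm corner legs (flush with the seat edges, standing on z = 0). A flat backrest 24 mm thick, 410 mm tall, spans the full seat width and rises from the seat top along its +y edge, rear face flush with the rear of the seat.

C is a four-legged stool. The seat is a 321×324×35 mm slab whose top surface is at z = 430 mm; four square legs, each 44×44 mm in cross-section, run from the floor (z = 0) to the underside of the seat, each flush with a corner of the seat. Four stretchers, 44 mm wide and 26 mm tall, connect adjacent legs with their undersides at z = 161 mm, each running between the inner faces of the legs it joins and aligned with the legs' outer faces on the other axis.

The chair is on top of the table. Three stools sit around the table at the −y, −x, +x sides.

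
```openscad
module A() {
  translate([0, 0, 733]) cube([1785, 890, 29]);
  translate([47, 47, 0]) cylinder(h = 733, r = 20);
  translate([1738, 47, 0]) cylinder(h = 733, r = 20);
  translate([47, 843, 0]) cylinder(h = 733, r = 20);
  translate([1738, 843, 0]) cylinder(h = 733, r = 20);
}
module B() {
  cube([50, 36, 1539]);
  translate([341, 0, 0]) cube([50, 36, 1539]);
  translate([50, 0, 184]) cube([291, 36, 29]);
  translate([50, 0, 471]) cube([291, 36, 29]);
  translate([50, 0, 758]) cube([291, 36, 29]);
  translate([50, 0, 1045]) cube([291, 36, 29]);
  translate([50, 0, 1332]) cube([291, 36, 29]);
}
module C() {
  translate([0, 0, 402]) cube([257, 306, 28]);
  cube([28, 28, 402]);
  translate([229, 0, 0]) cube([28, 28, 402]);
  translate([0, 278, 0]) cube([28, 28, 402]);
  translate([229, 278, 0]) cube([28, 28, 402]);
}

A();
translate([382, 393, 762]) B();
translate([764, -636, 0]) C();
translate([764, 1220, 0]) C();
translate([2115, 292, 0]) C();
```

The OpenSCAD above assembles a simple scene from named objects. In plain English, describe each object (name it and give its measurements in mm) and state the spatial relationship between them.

A is a table with a 1785×890 mm rectangular top, 29 mm thick, top surface at z = 762 mm, supported by four round legs of 40 mm diameter, each leg's bounding box inset 27 mm from the nearest pair of top edges, running from the floor.

B is a wooden ladder with two side rails of 50×36 mm section and 1539 mm height, set 391 mm apart overall. Between them run 5 rectangular rungs (36 mm deep, 29 mm thick), front faces flush with the rails' −y face. The bottom of the first rung is 184 mm above the floor and each subsequent rung is 287 mm higher than the one below.

C is a four-legged stool. The seat is 257×306 mm, 28 mm thick, top at z = 430 mm. It stands on four square legs, each 28×28 mm in cross-section, from z = 0 to the seat underside, each flush with a corner of the seat.

The ladder is on top of the table. Three stools sit around the table at the −y, +y, +x sides.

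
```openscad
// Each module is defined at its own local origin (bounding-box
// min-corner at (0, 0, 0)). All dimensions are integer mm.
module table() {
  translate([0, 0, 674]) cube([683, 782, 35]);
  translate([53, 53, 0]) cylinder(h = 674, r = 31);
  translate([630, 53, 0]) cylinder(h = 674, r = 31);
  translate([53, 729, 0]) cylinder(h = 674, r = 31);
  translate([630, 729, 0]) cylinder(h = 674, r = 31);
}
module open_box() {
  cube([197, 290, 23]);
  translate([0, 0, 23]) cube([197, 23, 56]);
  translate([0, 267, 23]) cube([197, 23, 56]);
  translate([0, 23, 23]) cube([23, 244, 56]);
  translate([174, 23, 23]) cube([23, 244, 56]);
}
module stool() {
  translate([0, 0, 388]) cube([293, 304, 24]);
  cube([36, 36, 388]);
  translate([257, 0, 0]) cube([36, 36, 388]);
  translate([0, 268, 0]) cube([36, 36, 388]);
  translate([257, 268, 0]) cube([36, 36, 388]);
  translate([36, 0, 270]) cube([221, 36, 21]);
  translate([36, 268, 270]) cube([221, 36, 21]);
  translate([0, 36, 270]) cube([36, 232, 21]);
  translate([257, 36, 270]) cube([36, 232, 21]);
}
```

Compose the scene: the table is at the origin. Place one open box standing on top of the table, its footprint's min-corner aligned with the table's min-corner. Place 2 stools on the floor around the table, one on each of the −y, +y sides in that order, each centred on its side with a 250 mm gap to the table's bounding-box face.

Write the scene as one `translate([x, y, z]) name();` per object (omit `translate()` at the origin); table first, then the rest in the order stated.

table();
translate([0, 0, 709]) open_box();
translate([195, -554, 0]) stool();
translate([195, 1032, 0]) stool();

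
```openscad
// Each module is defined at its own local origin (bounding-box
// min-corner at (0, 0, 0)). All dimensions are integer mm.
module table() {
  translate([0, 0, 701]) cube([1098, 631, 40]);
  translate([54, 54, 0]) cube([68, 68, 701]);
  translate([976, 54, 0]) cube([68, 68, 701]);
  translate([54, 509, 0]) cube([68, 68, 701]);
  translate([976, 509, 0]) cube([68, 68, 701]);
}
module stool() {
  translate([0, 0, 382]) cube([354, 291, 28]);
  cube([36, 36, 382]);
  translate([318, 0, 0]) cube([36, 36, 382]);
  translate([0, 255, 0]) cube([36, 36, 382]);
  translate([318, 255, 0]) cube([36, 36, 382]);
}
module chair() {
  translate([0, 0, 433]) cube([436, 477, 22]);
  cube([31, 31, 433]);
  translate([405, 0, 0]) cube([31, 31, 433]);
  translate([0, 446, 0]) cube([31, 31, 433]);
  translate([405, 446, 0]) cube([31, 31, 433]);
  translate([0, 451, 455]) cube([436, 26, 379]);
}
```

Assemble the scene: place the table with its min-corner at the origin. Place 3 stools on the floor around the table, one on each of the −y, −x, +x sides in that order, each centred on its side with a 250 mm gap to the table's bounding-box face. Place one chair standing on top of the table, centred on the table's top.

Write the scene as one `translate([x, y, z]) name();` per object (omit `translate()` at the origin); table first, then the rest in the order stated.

table();
translate([372, -541, 0]) stool();
translate([-604, 170, 0]) stool();
translate([1348, 170, 0]) stool();
translate([331, 77, 741]) chair();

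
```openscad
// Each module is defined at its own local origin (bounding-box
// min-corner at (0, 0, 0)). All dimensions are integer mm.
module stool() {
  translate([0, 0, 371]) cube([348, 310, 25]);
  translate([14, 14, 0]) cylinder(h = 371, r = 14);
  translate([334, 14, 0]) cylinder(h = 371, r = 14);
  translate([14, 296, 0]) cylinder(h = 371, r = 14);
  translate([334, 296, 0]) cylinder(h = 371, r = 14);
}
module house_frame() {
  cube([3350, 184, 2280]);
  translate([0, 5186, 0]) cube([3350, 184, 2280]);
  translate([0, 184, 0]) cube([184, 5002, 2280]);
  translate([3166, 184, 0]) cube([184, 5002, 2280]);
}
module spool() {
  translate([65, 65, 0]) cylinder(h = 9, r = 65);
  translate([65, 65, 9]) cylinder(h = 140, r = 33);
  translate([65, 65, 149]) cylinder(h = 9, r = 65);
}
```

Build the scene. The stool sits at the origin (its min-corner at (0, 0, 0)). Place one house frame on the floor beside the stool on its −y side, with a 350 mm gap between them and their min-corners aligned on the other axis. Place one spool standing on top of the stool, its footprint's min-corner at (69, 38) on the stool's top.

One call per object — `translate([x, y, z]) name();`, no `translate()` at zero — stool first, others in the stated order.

stool();
translate([0, -5720, 0]) house_frame();
translate([69, 38, 396]) spool();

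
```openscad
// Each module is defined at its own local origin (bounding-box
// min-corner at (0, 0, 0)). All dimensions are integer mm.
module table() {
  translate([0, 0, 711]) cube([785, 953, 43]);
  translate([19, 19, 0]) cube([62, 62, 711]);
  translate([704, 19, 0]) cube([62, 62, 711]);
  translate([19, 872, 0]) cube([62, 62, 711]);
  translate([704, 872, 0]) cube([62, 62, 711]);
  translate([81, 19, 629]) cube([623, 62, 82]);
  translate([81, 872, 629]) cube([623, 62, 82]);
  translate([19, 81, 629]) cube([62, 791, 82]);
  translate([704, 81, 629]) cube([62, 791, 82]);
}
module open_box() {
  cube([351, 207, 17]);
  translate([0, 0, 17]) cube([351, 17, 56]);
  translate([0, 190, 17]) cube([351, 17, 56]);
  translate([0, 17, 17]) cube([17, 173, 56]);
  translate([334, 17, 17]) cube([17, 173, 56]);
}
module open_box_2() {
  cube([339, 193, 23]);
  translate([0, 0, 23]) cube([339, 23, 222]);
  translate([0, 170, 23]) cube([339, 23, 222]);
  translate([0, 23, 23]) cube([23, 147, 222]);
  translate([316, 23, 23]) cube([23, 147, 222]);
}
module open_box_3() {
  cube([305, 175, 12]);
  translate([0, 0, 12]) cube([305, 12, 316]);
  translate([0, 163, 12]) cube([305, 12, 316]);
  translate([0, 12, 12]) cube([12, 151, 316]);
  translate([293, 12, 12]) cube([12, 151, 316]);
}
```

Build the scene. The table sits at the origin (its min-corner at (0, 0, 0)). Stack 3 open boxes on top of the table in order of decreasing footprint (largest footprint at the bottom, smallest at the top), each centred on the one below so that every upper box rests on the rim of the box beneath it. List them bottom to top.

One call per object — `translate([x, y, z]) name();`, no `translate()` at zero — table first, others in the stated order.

table();
translate([217, 373, 754]) open_box();
translate([223, 380, 827]) open_box_2();
translate([240, 389, 1072]) open_box_3();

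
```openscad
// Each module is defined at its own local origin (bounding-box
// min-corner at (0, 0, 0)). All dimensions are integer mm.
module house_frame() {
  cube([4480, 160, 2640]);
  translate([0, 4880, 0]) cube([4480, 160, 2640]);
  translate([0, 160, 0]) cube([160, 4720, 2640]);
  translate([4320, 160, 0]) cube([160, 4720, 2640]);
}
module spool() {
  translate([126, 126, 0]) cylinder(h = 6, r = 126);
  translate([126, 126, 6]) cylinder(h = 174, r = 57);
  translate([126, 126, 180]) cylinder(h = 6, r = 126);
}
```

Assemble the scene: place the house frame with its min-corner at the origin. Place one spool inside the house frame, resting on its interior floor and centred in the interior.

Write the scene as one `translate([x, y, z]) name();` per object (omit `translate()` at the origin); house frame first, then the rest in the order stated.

house_frame();
translate([2114, 2394, 0]) spool();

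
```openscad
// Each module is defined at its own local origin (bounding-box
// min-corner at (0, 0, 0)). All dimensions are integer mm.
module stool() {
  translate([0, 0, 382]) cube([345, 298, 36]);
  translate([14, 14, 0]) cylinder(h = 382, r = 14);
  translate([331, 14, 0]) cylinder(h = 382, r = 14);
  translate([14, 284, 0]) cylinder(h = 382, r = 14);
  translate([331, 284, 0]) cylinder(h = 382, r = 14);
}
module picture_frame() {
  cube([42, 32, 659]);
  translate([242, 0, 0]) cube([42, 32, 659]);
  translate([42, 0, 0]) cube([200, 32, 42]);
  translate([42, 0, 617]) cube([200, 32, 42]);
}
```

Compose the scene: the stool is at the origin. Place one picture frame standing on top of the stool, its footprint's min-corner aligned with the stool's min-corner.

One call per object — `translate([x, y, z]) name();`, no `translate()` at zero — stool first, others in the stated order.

stool();
translate([0, 0, 418]) picture_frame();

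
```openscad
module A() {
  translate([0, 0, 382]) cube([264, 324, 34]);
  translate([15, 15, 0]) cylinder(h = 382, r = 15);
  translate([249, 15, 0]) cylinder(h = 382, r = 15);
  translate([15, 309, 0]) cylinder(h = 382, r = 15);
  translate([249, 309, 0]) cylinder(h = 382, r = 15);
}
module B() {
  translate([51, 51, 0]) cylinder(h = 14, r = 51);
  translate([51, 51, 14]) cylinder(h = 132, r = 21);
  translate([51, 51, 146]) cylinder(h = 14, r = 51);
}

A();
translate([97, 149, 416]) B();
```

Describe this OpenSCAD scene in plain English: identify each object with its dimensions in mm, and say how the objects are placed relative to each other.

A is a simple wooden stool: a rectangular seat 264 mm (x) by 324 mm (y), 34 mm thick, top face at z = 416 mm, on four round legs, each 30 mm in diameter. The legs rest on z = 0, each leg's axis is inset half a diameter from the nearest pair of seat edges (so the leg's bounding box is flush with the corner).

B is a spool: two coaxial disc flanges of radius 51 mm and thickness 14 mm, joined by a core cylinder of radius 21 mm and height 132 mm. The lower flange rests on z = 0 and the three cylinders share a vertical axis.

The spool is on top of the stool.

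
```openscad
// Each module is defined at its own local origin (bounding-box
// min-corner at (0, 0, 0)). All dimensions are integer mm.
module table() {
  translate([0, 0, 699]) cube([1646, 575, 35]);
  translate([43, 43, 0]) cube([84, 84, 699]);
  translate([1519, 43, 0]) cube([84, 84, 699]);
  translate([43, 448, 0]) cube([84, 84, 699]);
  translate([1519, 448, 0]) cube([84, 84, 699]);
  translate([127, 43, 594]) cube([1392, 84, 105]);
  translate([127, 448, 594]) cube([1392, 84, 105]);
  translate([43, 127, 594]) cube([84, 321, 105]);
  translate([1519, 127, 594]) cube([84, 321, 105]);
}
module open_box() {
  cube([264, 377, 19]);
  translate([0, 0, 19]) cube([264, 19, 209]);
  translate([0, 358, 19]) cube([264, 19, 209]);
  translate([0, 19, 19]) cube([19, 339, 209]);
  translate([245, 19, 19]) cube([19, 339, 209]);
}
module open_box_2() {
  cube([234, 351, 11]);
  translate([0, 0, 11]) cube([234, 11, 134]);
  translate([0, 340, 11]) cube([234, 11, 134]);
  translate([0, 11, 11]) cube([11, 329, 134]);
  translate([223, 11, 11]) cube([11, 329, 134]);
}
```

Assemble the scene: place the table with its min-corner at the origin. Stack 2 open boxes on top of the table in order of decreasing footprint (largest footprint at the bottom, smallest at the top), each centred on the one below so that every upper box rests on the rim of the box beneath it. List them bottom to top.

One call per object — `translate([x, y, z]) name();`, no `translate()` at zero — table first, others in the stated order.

table();
translate([691, 99, 734]) open_box();
translate([706, 112, 962]) open_box_2();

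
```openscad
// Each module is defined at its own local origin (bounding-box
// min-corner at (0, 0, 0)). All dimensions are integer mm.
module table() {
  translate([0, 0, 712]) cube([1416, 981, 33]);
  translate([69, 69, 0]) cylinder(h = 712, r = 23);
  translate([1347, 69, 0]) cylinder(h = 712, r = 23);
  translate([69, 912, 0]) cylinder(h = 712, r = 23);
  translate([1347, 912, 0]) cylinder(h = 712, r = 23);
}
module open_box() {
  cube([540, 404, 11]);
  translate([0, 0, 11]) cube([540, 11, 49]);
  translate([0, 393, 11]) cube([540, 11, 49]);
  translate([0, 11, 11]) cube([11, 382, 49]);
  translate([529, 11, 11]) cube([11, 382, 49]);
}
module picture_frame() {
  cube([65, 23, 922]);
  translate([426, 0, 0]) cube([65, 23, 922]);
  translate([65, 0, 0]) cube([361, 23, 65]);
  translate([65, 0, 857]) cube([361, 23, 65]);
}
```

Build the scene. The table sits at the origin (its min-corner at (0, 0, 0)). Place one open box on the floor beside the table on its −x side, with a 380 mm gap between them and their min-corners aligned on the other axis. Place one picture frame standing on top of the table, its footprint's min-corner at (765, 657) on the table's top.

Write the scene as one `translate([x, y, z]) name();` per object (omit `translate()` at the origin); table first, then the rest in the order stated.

table();
translate([-920, 0, 0]) open_box();
translate([765, 657, 745]) picture_frame();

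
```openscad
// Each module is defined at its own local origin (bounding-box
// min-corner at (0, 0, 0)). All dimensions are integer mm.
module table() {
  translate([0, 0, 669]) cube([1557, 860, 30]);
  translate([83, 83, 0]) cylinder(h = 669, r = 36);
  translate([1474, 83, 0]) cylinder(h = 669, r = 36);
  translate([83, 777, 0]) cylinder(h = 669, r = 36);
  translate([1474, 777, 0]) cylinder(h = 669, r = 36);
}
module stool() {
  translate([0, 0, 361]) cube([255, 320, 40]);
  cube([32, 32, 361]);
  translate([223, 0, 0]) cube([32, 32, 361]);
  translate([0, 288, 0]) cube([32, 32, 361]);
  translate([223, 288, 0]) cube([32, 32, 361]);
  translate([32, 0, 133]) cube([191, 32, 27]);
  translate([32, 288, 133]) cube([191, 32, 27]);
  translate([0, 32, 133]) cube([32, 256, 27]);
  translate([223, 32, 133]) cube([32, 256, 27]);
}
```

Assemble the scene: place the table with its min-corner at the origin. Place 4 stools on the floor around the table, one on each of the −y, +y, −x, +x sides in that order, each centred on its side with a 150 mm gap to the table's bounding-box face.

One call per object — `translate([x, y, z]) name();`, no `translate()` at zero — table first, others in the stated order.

table();
translate([651, -470, 0]) stool();
translate([651, 1010, 0]) stool();
translate([-405, 270, 0]) stool();
translate([1707, 270, 0]) stool();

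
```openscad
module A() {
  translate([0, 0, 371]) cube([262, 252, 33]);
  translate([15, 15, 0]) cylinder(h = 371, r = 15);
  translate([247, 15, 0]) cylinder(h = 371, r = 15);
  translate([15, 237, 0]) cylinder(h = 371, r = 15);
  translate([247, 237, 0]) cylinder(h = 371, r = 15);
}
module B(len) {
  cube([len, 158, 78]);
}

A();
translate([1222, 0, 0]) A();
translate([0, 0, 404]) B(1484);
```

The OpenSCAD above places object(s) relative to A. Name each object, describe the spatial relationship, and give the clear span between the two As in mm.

A is a stool. B is a beam. A beam spans the tops of two stools. The clear span between the two stools is 960 mm.

Second stool starts at x = 1222; first ends at x = 262; clear span = 1222 − 262 = 960 mm.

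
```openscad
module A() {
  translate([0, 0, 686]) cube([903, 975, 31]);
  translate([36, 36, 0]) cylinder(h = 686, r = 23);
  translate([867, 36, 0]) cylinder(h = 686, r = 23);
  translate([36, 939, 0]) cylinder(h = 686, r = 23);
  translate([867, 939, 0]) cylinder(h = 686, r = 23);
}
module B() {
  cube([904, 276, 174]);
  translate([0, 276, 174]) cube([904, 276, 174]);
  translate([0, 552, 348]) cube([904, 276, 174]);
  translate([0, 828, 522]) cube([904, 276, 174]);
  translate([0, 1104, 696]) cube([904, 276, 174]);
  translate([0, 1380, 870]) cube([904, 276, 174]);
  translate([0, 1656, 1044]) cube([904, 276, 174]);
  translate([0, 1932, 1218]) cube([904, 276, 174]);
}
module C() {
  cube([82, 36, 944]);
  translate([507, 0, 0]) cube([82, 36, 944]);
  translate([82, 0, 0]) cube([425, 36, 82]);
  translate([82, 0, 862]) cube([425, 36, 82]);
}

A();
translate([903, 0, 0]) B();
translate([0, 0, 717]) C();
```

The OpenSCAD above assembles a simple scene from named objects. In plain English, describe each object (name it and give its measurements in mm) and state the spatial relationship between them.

A is a rectangular dining table. The top is 903×975×31 mm with its upper surface at z = 717 mm. It stands on four round legs of 46 mm diameter, each leg's bounding box inset 13 mm from the nearest pair of top edges, running from the floor to the underside of the top.

B is a run of 8 identical solid stair steps. Each tread is 904×276 mm and each step block is 174 mm high. Step 1 rests on the floor; step k is offset from step 1 by (k−1)×276 mm in y and (k−1)×174 mm in z.

C is a rectangular picture frame lying in the x–z plane (depth along y). The opening is 425 mm wide (x) by 780 mm tall (z), surrounded by a border 82 mm wide on all four sides. The frame is 36 mm deep and is made of two full-height vertical stiles with two horizontal rails fitted between them.

The staircase is against the table's +x side, with their −y faces flush. The picture frame is on top of the table.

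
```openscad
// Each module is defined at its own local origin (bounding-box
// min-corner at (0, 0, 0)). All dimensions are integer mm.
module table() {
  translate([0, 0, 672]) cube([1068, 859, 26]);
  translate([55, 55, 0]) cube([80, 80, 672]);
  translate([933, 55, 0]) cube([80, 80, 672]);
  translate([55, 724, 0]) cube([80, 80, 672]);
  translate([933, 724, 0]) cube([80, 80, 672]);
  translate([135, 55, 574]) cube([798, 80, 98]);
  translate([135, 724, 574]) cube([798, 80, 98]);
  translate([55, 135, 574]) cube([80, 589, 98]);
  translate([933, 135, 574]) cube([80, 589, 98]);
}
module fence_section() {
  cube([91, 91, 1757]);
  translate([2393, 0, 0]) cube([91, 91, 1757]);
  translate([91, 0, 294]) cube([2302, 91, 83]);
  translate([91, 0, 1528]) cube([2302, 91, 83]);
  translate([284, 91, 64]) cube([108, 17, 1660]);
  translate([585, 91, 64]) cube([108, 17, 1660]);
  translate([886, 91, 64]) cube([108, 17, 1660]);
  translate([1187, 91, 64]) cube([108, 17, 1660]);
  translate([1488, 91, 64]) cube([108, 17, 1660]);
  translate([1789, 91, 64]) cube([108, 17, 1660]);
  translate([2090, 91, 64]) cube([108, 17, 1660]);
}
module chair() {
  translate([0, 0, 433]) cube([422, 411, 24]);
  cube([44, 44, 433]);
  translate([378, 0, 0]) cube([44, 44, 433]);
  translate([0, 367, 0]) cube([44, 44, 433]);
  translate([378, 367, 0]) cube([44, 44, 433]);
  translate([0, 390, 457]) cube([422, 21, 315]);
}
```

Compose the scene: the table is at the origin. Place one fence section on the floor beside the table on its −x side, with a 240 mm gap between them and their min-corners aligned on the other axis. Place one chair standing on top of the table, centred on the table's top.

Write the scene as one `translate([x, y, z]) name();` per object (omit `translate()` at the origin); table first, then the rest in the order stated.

table();
translate([-2724, 0, 0]) fence_section();
translate([323, 224, 698]) chair();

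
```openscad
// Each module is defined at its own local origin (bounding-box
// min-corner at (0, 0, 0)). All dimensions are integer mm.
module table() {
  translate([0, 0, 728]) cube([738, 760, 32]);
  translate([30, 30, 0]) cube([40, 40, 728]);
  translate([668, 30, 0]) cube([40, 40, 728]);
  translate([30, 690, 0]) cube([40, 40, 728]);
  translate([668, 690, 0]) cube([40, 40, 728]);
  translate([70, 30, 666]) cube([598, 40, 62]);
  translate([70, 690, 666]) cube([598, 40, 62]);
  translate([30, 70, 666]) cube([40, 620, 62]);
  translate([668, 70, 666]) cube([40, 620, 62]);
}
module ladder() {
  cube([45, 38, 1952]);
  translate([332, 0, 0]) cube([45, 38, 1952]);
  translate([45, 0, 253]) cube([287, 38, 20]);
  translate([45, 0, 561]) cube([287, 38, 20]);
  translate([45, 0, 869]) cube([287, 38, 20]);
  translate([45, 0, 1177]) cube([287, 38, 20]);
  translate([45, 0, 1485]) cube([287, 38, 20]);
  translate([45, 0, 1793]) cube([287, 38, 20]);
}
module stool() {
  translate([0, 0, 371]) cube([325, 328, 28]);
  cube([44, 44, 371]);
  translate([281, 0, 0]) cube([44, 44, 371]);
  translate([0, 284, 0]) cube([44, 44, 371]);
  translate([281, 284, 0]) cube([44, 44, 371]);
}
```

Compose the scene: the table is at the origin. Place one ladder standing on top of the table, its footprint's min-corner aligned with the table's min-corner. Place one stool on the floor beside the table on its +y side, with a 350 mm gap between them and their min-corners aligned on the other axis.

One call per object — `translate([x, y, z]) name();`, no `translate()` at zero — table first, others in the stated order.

table();
translate([0, 0, 760]) ladder();
translate([0, 1110, 0]) stool();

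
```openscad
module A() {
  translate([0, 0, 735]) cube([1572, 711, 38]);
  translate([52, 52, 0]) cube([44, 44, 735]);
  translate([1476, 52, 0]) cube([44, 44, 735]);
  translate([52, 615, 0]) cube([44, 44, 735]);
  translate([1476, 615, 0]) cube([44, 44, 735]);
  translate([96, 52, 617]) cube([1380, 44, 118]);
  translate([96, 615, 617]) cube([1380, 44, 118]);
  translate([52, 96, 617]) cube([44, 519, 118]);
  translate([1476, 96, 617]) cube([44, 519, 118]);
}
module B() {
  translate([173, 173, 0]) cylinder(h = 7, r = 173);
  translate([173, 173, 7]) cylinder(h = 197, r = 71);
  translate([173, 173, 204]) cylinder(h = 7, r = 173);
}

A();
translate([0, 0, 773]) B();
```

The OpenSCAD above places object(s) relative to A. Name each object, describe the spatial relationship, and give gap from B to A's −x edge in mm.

A is a table. B is a spool. The spool is on top of the table. The gap from the spool to the table's −x edge is 0 mm.

The spool's min-x is at 0; the table's min-x is 0; gap = 0 mm.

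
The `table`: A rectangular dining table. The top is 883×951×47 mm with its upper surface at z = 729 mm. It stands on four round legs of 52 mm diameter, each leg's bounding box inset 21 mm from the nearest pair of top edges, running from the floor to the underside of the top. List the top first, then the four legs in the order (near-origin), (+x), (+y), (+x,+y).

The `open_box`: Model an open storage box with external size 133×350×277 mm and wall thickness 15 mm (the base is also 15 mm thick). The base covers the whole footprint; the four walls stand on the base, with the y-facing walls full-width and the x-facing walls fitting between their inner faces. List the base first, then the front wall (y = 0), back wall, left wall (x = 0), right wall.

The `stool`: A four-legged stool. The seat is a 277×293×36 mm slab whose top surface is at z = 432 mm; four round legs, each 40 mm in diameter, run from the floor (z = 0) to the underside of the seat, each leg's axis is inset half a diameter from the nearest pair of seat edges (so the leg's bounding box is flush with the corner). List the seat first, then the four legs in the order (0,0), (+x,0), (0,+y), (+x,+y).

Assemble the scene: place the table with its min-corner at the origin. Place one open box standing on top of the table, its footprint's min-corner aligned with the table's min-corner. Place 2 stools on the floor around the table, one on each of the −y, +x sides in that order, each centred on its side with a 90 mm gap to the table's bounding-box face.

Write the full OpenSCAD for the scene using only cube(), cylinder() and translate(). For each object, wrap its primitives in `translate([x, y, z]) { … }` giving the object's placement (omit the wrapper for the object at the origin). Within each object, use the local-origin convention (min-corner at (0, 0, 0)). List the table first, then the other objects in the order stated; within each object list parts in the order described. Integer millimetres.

translate([0, 0, 682]) cube([883, 951, 47]);
translate([47, 47, 0]) cylinder(h = 682, r = 26);
translate([836, 47, 0]) cylinder(h = 682, r = 26);
translate([47, 904, 0]) cylinder(h = 682, r = 26);
translate([836, 904, 0]) cylinder(h = 682, r = 26);
translate([0, 0, 729]) {
  cube([133, 350, 15]);
  translate([0, 0, 15]) cube([133, 15, 262]);
  translate([0, 335, 15]) cube([133, 15, 262]);
  translate([0, 15, 15]) cube([15, 320, 262]);
  translate([118, 15, 15]) cube([15, 320, 262]);
}
translate([303, -383, 0]) {
  translate([0, 0, 396]) cube([277, 293, 36]);
  translate([20, 20, 0]) cylinder(h = 396, r = 20);
  translate([257, 20, 0]) cylinder(h = 396, r = 20);
  translate([20, 273, 0]) cylinder(h = 396, r = 20);
  translate([257, 273, 0]) cylinder(h = 396, r = 20);
}
translate([973, 329, 0]) {
  translate([0, 0, 396]) cube([277, 293, 36]);
  translate([20, 20, 0]) cylinder(h = 396, r = 20);
  translate([257, 20, 0]) cylinder(h = 396, r = 20);
  translate([20, 273, 0]) cylinder(h = 396, r = 20);
  translate([257, 273, 0]) cylinder(h = 396, r = 20);
}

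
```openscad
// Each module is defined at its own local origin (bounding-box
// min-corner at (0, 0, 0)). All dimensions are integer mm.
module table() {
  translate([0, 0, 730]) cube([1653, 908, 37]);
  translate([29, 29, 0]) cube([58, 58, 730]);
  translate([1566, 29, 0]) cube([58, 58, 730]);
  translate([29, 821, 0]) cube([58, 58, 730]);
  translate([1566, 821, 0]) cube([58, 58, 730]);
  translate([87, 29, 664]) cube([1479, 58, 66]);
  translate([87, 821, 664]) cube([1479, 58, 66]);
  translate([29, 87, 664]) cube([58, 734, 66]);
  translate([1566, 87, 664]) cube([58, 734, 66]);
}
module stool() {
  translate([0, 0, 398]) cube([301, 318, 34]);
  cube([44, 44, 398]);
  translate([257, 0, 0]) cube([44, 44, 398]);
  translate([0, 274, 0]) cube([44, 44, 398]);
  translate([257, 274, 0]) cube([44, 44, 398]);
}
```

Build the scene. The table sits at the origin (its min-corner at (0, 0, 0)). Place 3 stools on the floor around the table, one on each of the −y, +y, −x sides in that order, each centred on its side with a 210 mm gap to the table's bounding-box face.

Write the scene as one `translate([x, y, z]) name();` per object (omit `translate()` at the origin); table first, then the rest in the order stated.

table();
translate([676, -528, 0]) stool();
translate([676, 1118, 0]) stool();
translate([-511, 295, 0]) stool();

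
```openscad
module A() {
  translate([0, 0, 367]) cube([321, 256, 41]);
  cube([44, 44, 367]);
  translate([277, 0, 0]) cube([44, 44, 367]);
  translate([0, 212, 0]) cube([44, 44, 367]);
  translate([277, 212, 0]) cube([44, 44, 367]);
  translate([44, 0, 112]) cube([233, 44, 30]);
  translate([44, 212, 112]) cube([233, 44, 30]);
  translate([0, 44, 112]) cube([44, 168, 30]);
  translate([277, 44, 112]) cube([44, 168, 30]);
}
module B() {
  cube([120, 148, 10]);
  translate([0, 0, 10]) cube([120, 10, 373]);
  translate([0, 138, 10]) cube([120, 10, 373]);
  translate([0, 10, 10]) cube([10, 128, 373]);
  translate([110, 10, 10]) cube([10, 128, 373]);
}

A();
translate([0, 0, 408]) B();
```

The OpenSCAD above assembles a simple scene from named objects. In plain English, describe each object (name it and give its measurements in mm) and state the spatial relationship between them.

A is a four-legged stool. The seat is a 321×256×41 mm slab whose top surface is at z = 408 mm; four square legs, each 44×44 mm in cross-section, run from the floor (z = 0) to the underside of the seat, each flush with a corner of the seat. Four stretchers, 44 mm wide and 30 mm tall, connect adjacent legs with their undersides at z = 112 mm, each running between the inner faces of the legs it joins and aligned with the legs' outer faces on the other axis.

B is an open-topped rectangular box: outside dimensions 120×148×383 mm, with a uniform wall and base thickness of 10 mm. The base is a full 120×148 slab on the floor; four walls sit on top of the base. The front and back walls (the −y and +y sides) span the full width; the two side walls fit between them.

The open box is on top of the stool.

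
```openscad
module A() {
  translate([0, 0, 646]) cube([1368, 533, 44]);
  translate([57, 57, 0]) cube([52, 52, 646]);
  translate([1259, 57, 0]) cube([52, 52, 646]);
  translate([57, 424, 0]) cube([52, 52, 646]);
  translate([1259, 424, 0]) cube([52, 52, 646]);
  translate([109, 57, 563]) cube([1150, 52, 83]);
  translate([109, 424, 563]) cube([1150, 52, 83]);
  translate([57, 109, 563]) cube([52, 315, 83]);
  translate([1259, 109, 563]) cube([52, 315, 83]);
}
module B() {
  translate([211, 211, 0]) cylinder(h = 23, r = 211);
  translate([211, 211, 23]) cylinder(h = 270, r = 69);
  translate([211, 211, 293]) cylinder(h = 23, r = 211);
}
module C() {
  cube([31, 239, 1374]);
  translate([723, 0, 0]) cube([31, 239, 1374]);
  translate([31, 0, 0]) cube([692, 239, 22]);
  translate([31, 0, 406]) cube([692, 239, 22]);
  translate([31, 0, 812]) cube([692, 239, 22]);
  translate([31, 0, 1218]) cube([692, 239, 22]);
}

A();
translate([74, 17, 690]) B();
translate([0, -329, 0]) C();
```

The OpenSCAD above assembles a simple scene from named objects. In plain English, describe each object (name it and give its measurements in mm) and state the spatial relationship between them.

A is a table: top 1368 mm (x) × 533 mm (y), 44 mm thick, upper face at z = 690 mm, on four 52×52 mm square legs, each inset 57 mm from the nearest pair of top edges, running from z = 0 to the bottom of the top. Four apron rails, 52 mm thick and 83 mm tall, run between adjacent legs with their top edges flush with the underside of the top and their outer faces flush with the legs' outer faces.

B is a spool: two coaxial disc flanges of radius 211 mm and thickness 23 mm, joined by a core cylinder of radius 69 mm and height 270 mm. The lower flange rests on z = 0 and the three cylinders share a vertical axis.

C is an open bookshelf. Two side panels, each 31 mm thick, 239 mm deep and 1374 mm tall, stand 754 mm apart (outside-to-outside). Between them sit 4 shelves, each 22 mm thick and 239 mm deep, spanning the full gap between the sides. The bottom shelf rests on the floor (its underside at z = 0) and the clear gap between one shelf's top and the next shelf's underside is 384 mm.

The spool is on top of the table. The bookshelf is on the floor beside the table on its −y side.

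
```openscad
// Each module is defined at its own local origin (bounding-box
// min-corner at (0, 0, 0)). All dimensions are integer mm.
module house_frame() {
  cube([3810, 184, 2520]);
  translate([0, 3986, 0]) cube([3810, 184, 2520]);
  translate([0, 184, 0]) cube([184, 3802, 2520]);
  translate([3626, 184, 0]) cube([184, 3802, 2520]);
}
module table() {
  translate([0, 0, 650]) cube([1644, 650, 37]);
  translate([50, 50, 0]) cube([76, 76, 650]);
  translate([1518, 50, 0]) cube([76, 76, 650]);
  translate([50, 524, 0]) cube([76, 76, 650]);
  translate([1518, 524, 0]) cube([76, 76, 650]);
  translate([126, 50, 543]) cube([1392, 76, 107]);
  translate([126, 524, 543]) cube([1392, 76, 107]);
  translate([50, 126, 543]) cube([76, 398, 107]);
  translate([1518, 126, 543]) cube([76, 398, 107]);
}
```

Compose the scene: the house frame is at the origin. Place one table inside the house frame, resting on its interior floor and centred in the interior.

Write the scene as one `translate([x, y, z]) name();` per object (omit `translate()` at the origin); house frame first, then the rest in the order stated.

house_frame();
translate([1083, 1760, 0]) table();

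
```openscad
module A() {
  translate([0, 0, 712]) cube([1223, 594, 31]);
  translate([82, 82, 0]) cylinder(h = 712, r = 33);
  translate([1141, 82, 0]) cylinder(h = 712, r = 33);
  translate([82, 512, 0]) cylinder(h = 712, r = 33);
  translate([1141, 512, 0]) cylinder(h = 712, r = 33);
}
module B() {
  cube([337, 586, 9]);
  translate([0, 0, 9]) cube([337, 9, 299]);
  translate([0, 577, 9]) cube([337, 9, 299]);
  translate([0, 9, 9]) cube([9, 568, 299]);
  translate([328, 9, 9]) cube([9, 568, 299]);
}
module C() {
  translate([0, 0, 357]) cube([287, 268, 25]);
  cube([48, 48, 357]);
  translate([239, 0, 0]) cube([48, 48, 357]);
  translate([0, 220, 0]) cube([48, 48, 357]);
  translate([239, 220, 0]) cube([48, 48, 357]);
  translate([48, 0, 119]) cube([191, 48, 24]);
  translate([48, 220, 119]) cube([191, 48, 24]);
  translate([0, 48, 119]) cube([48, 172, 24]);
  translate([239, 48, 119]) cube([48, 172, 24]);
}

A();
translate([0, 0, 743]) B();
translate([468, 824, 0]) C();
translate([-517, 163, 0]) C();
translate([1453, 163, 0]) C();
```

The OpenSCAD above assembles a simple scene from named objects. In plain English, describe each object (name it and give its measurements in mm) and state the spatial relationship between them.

A is a table: top 1223 mm (x) × 594 mm (y), 31 mm thick, upper face at z = 743 mm, on four round legs of 66 mm diameter, each leg's bounding box inset 49 mm from the nearest pair of top edges, running from z = 0 to the bottom of the top.

B is an open-topped rectangular box: outside dimensions 337×586×308 mm, with a uniform wall and base thickness of 9 mm. The base is a full 337×586 slab on the floor; four walls sit on top of the base. The front and back walls (the −y and +y sides) span the full width; the two side walls fit between them.

C is a four-legged stool. The seat is a 287×268×25 mm slab whose top surface is at z = 382 mm; four square legs, each 48×48 mm in cross-section, run from the floor (z = 0) to the underside of the seat, each flush with a corner of the seat. Four stretchers, 48 mm wide and 24 mm tall, connect adjacent legs with their undersides at z = 119 mm, each running between the inner faces of the legs it joins and aligned with the legs' outer faces on the other axis.

The open box is on top of the table. Three stools sit around the table at the +y, −x, +x sides.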